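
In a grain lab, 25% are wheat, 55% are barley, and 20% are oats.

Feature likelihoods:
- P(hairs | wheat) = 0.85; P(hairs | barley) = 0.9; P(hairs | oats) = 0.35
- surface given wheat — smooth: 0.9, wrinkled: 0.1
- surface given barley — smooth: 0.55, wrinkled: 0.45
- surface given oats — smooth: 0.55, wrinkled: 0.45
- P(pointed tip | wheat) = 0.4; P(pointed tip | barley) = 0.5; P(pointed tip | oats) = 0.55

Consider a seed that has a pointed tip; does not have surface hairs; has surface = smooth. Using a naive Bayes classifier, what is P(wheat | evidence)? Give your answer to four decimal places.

wheat: 0.25 × (1−0.85) × 0.9 × 0.4 = 0.0135
barley: 0.55 × (1−0.9) × 0.55 × 0.5 = 0.015125
oats: 0.2 × (1−0.35) × 0.55 × 0.55 = 0.039325
P(wheat | x) = 0.0135 / 0.06795 ≈ 0.1987

0.1987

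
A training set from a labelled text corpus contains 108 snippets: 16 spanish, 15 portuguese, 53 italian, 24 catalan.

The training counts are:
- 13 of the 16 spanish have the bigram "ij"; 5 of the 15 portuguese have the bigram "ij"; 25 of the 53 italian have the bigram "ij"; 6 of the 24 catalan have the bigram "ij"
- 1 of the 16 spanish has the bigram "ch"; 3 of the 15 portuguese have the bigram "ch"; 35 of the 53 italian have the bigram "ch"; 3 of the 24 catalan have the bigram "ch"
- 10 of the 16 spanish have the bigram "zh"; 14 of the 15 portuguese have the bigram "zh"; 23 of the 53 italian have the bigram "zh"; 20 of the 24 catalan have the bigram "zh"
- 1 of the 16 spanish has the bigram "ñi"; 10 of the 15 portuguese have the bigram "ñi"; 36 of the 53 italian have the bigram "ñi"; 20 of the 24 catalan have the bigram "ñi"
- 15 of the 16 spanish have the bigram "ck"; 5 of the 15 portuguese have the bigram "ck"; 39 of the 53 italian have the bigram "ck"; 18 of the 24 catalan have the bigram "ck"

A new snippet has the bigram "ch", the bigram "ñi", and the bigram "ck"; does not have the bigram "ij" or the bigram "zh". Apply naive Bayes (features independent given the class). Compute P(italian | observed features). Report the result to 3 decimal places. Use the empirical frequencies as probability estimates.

0.951

spanish: (16/108) × (3/16) × (1/16) × (6/16) × (1/16) × (15/16) = 0.00003814697265625
portuguese: (15/108) × (10/15) × (3/15) × (1/15) × (10/15) × (5/15) ≈ 0.000274348
italian: (53/108) × (28/53) × (35/53) × (30/53) × (36/53) × (39/53) ≈ 0.0484381
catalan: (24/108) × (18/24) × (3/24) × (4/24) × (20/24) × (18/24) ≈ 0.00217014
P(italian | x) = 0.0484381 / 0.05092073497265625 ≈ 0.951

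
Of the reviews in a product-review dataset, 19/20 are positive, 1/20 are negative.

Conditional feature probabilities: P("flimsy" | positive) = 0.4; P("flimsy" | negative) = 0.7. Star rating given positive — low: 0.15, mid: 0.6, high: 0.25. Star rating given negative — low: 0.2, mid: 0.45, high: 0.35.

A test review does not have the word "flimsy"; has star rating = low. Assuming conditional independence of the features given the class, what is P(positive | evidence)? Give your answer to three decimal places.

positive: 0.95 × (1−0.4) × 0.15 = 0.0855
negative: 0.05 × (1−0.7) × 0.2 = 0.003
P(positive | x) = 0.0855 / 0.0885 ≈ 0.966

0.966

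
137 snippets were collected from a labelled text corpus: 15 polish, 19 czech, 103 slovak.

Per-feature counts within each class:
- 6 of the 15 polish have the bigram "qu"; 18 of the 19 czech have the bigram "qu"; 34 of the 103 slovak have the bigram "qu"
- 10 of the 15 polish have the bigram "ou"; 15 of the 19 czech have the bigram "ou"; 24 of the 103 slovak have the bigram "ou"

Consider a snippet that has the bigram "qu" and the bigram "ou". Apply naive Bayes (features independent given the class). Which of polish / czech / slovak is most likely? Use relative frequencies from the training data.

polish: (15/137) × (6/15) × (10/15) ≈ 0.0291971
czech: (19/137) × (18/19) × (15/19) ≈ 0.103726
slovak: (103/137) × (34/103) × (24/103) ≈ 0.0578272
Highest score → czech.

czech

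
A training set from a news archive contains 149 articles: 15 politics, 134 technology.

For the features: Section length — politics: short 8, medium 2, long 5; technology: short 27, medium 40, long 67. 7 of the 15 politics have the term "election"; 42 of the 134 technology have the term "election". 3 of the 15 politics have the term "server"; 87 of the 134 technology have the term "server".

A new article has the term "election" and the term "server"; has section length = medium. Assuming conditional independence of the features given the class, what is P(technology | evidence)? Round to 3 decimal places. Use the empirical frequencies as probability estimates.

politics: (15/149) × (2/15) × (7/15) × (3/15) ≈ 0.0012528
technology: (134/149) × (40/134) × (42/134) × (87/134) ≈ 0.0546302
P(technology | x) = 0.0546302 / 0.055883 ≈ 0.978

0.978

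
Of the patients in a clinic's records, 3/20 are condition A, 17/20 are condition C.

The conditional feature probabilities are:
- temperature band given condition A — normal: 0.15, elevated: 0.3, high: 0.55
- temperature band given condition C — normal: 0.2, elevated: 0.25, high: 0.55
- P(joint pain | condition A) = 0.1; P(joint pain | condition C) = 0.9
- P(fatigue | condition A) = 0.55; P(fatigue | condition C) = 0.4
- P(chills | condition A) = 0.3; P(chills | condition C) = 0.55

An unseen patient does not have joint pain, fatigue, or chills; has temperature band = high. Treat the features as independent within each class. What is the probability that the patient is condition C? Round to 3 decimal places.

condition A: 0.15 × 0.55 × (1−0.1) × (1−0.55) × (1−0.3) = 0.02338875
condition C: 0.85 × 0.55 × (1−0.9) × (1−0.4) × (1−0.55) = 0.0126225
P(condition C | x) = 0.0126225 / 0.03601125 ≈ 0.351

0.351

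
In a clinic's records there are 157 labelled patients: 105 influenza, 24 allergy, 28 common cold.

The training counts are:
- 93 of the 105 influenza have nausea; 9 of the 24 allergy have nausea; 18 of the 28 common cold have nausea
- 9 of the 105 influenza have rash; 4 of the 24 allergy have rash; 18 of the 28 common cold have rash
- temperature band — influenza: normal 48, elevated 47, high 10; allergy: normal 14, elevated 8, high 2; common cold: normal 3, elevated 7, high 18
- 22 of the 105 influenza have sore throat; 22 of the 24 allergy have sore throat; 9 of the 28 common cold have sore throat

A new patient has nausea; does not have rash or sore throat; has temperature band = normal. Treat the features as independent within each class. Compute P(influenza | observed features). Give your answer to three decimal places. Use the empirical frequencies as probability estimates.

influenza: (105/157) × (93/105) × (96/105) × (48/105) × (83/105) ≈ 0.195707
allergy: (24/157) × (9/24) × (20/24) × (14/24) × (2/24) ≈ 0.00232219
common cold: (28/157) × (18/28) × (10/28) × (3/28) × (19/28) ≈ 0.00297696
P(influenza | x) = 0.195707 / 0.20100615 ≈ 0.974

0.974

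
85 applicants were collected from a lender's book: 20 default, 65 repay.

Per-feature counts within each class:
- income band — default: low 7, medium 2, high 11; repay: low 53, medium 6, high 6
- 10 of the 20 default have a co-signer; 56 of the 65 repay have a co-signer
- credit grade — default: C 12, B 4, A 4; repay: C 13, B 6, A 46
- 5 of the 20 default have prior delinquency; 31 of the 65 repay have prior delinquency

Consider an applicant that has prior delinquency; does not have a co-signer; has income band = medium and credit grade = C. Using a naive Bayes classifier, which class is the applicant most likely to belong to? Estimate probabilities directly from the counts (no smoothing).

default: (20/85) × (2/20) × (10/20) × (12/20) × (5/20) ≈ 0.00176471
repay: (65/85) × (6/65) × (9/65) × (13/65) × (31/65) ≈ 0.000932266
Highest score → default.

default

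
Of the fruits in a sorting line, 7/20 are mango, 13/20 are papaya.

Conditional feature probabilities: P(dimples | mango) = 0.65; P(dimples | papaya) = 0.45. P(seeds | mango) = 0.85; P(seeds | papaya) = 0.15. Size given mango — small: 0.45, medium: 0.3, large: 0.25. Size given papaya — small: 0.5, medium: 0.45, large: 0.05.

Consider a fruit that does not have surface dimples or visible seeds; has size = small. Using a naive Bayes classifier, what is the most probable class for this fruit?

mango: 0.35 × (1−0.65) × (1−0.85) × 0.45 = 0.00826875
papaya: 0.65 × (1−0.45) × (1−0.15) × 0.5 = 0.1519375
Highest score → papaya.

papaya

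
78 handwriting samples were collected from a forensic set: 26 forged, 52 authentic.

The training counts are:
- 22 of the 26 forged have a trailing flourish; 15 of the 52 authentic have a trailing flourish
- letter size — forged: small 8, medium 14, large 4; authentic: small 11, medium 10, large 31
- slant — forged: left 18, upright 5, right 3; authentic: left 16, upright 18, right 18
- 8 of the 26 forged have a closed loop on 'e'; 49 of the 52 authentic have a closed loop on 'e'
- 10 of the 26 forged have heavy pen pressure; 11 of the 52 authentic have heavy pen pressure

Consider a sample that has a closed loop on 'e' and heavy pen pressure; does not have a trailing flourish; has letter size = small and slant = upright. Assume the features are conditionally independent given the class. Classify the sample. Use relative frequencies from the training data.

authentic

forged: (26/78) × (4/26) × (8/26) × (5/26) × (8/26) × (10/26) ≈ 0.000359105
authentic: (52/78) × (37/52) × (11/52) × (18/52) × (49/52) × (11/52) ≈ 0.00692385
Highest score → authentic.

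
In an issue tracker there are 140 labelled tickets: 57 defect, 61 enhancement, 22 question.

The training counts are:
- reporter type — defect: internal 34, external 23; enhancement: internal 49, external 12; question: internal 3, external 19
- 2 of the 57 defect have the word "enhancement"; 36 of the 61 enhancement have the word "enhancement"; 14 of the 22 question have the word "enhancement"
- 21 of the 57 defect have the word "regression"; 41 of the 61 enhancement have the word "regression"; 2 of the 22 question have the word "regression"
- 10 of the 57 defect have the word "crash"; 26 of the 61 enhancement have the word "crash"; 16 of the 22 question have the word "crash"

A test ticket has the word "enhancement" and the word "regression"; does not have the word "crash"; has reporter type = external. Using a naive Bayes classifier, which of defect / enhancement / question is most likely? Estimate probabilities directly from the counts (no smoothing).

defect: (57/140) × (23/57) × (2/57) × (21/57) × (47/57) ≈ 0.00175115
enhancement: (61/140) × (12/61) × (36/61) × (41/61) × (35/61) ≈ 0.0195082
question: (22/140) × (19/22) × (14/22) × (2/22) × (6/22) ≈ 0.00214125
Highest score → enhancement.

enhancement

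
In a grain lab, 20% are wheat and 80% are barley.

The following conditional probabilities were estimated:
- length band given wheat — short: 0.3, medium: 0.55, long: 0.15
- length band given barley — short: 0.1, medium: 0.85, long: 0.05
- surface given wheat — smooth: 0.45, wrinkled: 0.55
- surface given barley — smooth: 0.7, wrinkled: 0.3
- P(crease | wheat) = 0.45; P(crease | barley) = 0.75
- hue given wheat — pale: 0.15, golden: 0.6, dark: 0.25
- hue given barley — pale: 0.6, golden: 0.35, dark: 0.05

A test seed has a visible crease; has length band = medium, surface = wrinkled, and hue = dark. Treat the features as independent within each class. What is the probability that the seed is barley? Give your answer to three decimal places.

wheat: 0.2 × 0.55 × 0.55 × 0.45 × 0.25 = 0.00680625
barley: 0.8 × 0.85 × 0.3 × 0.75 × 0.05 = 0.00765
P(barley | x) = 0.00765 / 0.01445625 ≈ 0.529

0.529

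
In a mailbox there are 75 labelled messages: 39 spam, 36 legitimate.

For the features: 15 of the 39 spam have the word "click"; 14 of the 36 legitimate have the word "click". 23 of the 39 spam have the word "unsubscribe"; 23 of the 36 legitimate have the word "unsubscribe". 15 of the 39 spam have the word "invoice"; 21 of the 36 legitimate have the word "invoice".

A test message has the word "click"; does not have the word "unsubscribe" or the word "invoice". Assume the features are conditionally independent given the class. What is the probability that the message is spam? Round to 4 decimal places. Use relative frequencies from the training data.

0.6426

spam: (39/75) × (15/39) × (16/39) × (24/39) ≈ 0.0504931
legitimate: (36/75) × (14/36) × (13/36) × (15/36) ≈ 0.0280864
P(spam | x) = 0.0504931 / 0.0785795 ≈ 0.6426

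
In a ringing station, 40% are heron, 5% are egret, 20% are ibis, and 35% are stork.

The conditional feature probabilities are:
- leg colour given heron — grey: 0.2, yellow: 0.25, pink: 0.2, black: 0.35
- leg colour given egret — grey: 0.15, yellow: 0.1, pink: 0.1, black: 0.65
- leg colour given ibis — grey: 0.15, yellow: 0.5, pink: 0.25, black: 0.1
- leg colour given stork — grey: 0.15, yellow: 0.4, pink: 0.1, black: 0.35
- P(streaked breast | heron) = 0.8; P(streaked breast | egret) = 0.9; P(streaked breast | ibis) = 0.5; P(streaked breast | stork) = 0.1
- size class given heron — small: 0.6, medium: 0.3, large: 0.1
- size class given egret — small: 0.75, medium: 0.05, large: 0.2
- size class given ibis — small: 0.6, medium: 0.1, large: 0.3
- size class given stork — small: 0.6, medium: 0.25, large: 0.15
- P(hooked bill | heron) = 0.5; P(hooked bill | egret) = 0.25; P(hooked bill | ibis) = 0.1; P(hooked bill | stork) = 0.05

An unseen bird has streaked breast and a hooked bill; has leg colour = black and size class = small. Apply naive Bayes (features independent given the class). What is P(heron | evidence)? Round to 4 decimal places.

0.8389

heron: 0.4 × 0.35 × 0.8 × 0.6 × 0.5 = 0.0336
egret: 0.05 × 0.65 × 0.9 × 0.75 × 0.25 = 0.005484375
ibis: 0.2 × 0.1 × 0.5 × 0.6 × 0.1 = 0.0006
stork: 0.35 × 0.35 × 0.1 × 0.6 × 0.05 = 0.0003675
P(heron | x) = 0.0336 / 0.040051875 ≈ 0.8389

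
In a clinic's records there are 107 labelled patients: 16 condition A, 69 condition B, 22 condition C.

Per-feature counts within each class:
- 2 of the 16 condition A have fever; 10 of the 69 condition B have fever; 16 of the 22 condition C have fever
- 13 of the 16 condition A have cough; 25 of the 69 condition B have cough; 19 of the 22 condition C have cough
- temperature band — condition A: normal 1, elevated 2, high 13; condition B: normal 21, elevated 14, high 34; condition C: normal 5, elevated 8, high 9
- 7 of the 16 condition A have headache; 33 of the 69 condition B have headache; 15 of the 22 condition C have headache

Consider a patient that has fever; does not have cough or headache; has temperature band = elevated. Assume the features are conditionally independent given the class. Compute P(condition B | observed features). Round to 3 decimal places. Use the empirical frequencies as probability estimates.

0.708

condition A: (16/107) × (2/16) × (3/16) × (2/16) × (9/16) ≈ 0.000246422
condition B: (69/107) × (10/69) × (44/69) × (14/69) × (36/69) ≈ 0.00630888
condition C: (22/107) × (16/22) × (3/22) × (8/22) × (7/22) ≈ 0.00235927
P(condition B | x) = 0.00630888 / 0.008914572 ≈ 0.708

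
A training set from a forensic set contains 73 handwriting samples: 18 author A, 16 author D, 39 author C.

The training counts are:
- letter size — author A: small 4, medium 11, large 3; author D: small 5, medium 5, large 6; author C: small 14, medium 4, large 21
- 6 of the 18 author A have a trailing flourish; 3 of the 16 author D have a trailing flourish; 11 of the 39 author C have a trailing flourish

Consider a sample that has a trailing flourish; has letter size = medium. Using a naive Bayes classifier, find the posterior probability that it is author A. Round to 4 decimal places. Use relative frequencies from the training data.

author A: (18/73) × (11/18) × (6/18) ≈ 0.0502283
author D: (16/73) × (5/16) × (3/16) ≈ 0.0128425
author C: (39/73) × (4/39) × (11/39) ≈ 0.0154549
P(author A | x) = 0.0502283 / 0.0785257 ≈ 0.6396

0.6396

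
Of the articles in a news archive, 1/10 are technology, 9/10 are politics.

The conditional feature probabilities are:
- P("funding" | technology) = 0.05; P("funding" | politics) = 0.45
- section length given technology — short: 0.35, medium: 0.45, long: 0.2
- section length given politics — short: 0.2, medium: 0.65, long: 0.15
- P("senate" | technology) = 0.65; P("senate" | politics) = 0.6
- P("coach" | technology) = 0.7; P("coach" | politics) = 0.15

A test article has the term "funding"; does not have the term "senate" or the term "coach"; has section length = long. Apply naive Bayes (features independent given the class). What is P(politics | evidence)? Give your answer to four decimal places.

technology: 0.1 × 0.05 × 0.2 × (1−0.65) × (1−0.7) = 0.000105
politics: 0.9 × 0.45 × 0.15 × (1−0.6) × (1−0.15) = 0.020655
P(politics | x) = 0.020655 / 0.02076 ≈ 0.9949

0.9949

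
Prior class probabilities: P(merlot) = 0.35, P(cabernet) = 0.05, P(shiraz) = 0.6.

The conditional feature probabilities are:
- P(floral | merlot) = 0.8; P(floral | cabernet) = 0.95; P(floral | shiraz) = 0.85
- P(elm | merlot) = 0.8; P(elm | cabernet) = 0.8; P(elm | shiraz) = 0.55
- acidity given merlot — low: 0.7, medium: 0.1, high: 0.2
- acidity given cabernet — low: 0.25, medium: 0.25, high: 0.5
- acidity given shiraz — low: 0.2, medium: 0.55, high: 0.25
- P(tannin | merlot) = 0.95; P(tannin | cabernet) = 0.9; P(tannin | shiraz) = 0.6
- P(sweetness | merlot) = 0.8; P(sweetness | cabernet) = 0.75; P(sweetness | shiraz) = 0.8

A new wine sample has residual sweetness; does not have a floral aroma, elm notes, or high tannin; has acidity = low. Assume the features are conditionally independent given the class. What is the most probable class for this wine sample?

merlot: 0.35 × (1−0.8) × (1−0.8) × 0.7 × (1−0.95) × 0.8 = 0.000392
cabernet: 0.05 × (1−0.95) × (1−0.8) × 0.25 × (1−0.9) × 0.75 = 0.000009375
shiraz: 0.6 × (1−0.85) × (1−0.55) × 0.2 × (1−0.6) × 0.8 = 0.002592
Highest score → shiraz.

shiraz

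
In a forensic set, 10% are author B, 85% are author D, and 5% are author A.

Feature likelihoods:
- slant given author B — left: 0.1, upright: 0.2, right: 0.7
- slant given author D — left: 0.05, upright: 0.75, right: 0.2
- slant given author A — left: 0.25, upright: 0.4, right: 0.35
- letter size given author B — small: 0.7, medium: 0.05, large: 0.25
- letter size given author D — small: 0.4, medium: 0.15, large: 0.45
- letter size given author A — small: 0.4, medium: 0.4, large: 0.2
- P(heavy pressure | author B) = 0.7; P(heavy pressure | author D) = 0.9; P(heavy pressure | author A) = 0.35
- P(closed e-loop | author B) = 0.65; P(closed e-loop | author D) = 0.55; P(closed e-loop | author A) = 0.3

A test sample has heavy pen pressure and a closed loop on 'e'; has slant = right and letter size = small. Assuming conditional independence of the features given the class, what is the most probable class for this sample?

author D

author B: 0.1 × 0.7 × 0.7 × 0.7 × 0.65 = 0.022295
author D: 0.85 × 0.2 × 0.4 × 0.9 × 0.55 = 0.03366
author A: 0.05 × 0.35 × 0.4 × 0.35 × 0.3 = 0.000735
Highest score → author D.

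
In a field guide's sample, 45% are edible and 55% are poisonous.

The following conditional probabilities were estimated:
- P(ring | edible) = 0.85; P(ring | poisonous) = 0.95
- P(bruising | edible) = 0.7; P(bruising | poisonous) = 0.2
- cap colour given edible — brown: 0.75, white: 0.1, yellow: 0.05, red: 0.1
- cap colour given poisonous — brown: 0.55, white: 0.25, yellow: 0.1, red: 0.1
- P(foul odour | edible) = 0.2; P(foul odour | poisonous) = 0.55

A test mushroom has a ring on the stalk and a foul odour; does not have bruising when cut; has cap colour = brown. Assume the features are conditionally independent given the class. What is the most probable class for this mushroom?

poisonous

edible: 0.45 × 0.85 × (1−0.7) × 0.75 × 0.2 = 0.0172125
poisonous: 0.55 × 0.95 × (1−0.2) × 0.55 × 0.55 = 0.126445
Highest score → poisonous.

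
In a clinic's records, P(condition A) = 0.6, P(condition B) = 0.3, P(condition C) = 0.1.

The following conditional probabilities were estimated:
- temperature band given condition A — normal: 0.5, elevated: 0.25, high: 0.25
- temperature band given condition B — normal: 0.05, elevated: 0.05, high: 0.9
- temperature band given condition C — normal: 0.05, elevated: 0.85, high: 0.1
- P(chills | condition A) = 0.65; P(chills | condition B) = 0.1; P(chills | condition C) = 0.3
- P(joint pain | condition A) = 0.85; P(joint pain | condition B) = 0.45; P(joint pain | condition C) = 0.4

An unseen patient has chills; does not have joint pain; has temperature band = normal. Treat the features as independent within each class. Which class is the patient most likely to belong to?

condition A: 0.6 × 0.5 × 0.65 × (1−0.85) = 0.02925
condition B: 0.3 × 0.05 × 0.1 × (1−0.45) = 0.000825
condition C: 0.1 × 0.05 × 0.3 × (1−0.4) = 0.0009
Highest score → condition A.

condition A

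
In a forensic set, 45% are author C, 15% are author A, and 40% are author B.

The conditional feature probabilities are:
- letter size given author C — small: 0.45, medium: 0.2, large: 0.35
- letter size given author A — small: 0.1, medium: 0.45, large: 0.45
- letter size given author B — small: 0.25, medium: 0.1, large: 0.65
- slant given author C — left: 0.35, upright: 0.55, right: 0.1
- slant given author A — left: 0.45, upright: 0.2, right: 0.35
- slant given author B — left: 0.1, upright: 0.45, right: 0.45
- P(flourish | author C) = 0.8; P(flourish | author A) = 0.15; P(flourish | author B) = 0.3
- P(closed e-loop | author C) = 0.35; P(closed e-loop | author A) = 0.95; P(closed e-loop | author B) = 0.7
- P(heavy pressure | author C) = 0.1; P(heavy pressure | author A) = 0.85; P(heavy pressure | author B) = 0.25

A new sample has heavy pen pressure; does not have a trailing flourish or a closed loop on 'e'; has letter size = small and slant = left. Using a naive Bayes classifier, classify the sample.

author C: 0.45 × 0.45 × 0.35 × (1−0.8) × (1−0.35) × 0.1 = 0.000921375
author A: 0.15 × 0.1 × 0.45 × (1−0.15) × (1−0.95) × 0.85 = 0.00024384375
author B: 0.4 × 0.25 × 0.1 × (1−0.3) × (1−0.7) × 0.25 = 0.000525
Highest score → author C.

author C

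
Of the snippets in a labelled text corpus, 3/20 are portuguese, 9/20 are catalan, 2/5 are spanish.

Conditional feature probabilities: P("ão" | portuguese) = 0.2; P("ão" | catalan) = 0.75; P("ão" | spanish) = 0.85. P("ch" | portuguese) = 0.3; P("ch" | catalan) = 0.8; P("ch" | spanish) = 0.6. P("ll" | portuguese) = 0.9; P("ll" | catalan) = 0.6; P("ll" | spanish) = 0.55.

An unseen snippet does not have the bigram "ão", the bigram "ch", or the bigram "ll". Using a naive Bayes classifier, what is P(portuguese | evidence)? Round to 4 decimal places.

0.2979

portuguese: 0.15 × (1−0.2) × (1−0.3) × (1−0.9) = 0.0084
catalan: 0.45 × (1−0.75) × (1−0.8) × (1−0.6) = 0.009
spanish: 0.4 × (1−0.85) × (1−0.6) × (1−0.55) = 0.0108
P(portuguese | x) = 0.0084 / 0.0282 ≈ 0.2979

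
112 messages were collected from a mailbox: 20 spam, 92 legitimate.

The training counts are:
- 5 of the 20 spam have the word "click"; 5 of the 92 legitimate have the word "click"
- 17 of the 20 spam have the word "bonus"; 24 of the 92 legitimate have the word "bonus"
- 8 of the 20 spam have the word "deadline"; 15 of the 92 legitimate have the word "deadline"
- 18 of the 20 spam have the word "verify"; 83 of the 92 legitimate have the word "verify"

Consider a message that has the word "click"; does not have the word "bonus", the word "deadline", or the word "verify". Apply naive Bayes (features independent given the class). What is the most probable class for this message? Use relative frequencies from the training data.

legitimate

spam: (20/112) × (5/20) × (3/20) × (12/20) × (2/20) ≈ 0.000401786
legitimate: (92/112) × (5/92) × (68/92) × (77/92) × (9/92) ≈ 0.00270166
Highest score → legitimate.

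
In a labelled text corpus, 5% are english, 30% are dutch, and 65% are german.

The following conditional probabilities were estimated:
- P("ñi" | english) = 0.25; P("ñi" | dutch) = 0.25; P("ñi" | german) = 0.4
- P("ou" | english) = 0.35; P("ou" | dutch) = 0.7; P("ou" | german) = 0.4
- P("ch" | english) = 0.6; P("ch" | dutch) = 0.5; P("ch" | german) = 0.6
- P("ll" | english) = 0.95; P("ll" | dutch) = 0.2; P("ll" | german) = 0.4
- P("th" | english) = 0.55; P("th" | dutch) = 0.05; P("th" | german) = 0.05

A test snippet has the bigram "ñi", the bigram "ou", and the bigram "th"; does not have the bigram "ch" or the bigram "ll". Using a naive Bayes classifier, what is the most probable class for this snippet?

german

english: 0.05 × 0.25 × 0.35 × (1−0.6) × (1−0.95) × 0.55 = 0.000048125
dutch: 0.3 × 0.25 × 0.7 × (1−0.5) × (1−0.2) × 0.05 = 0.00105
german: 0.65 × 0.4 × 0.4 × (1−0.6) × (1−0.4) × 0.05 = 0.001248
Highest score → german.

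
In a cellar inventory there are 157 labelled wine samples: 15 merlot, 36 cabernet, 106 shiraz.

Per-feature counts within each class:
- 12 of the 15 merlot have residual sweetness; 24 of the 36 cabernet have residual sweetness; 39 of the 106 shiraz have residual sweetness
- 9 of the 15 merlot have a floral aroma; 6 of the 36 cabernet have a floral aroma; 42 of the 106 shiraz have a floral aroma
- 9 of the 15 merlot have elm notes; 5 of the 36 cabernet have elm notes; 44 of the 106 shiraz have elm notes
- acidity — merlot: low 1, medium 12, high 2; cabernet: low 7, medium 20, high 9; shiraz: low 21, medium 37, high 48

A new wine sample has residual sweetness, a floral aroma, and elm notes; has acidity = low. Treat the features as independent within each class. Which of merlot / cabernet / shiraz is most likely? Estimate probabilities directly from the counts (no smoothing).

merlot: (15/157) × (12/15) × (9/15) × (9/15) × (1/15) ≈ 0.00183439
cabernet: (36/157) × (24/36) × (6/36) × (5/36) × (7/36) ≈ 0.000688055
shiraz: (106/157) × (39/106) × (42/106) × (44/106) × (21/106) ≈ 0.0080941
Highest score → shiraz.

shiraz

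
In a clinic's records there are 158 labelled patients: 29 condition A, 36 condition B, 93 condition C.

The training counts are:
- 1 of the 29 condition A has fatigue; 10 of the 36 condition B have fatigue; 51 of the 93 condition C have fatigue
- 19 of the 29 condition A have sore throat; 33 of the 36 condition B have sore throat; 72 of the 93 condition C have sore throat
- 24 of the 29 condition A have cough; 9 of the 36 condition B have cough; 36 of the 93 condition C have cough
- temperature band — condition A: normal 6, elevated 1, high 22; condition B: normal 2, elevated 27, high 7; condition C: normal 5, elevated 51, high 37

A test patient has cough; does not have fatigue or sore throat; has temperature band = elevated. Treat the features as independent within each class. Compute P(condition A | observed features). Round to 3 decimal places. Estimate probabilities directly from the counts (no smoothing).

condition A: (29/158) × (28/29) × (10/29) × (24/29) × (1/29) ≈ 0.00174389
condition B: (36/158) × (26/36) × (3/36) × (9/36) × (27/36) ≈ 0.0025712
condition C: (93/158) × (42/93) × (21/93) × (36/93) × (51/93) ≈ 0.0127419
P(condition A | x) = 0.00174389 / 0.01705699 ≈ 0.102

0.102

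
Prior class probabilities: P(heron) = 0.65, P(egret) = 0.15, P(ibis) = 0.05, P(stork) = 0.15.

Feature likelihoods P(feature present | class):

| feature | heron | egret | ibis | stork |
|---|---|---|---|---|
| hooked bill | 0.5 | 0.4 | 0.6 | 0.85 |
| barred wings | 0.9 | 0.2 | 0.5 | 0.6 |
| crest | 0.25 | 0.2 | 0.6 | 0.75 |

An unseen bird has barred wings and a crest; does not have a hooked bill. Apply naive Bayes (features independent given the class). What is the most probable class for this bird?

heron: 0.65 × (1−0.5) × 0.9 × 0.25 = 0.073125
egret: 0.15 × (1−0.4) × 0.2 × 0.2 = 0.0036
ibis: 0.05 × (1−0.6) × 0.5 × 0.6 = 0.006
stork: 0.15 × (1−0.85) × 0.6 × 0.75 = 0.010125
Highest score → heron.

heron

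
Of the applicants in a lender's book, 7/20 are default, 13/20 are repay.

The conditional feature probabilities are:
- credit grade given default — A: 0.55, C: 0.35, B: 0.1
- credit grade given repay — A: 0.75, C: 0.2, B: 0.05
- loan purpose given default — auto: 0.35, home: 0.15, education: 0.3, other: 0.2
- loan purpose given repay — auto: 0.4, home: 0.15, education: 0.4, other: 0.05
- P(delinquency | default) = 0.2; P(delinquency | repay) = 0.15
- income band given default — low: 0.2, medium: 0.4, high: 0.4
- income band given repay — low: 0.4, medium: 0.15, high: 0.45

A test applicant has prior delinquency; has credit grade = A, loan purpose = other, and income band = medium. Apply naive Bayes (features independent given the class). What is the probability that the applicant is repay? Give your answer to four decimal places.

0.1511

default: 0.35 × 0.55 × 0.2 × 0.2 × 0.4 = 0.00308
repay: 0.65 × 0.75 × 0.05 × 0.15 × 0.15 = 0.0005484375
P(repay | x) = 0.0005484375 / 0.0036284375 ≈ 0.1511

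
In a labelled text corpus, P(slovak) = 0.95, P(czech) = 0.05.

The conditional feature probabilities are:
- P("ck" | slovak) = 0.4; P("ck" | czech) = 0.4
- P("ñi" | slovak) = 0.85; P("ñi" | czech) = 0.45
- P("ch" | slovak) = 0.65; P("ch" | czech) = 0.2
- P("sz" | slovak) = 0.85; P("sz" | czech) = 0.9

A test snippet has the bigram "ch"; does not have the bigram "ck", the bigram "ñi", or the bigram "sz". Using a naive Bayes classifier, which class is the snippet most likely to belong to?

slovak: 0.95 × (1−0.4) × (1−0.85) × 0.65 × (1−0.85) = 0.00833625
czech: 0.05 × (1−0.4) × (1−0.45) × 0.2 × (1−0.9) = 0.00033
Highest score → slovak.

slovak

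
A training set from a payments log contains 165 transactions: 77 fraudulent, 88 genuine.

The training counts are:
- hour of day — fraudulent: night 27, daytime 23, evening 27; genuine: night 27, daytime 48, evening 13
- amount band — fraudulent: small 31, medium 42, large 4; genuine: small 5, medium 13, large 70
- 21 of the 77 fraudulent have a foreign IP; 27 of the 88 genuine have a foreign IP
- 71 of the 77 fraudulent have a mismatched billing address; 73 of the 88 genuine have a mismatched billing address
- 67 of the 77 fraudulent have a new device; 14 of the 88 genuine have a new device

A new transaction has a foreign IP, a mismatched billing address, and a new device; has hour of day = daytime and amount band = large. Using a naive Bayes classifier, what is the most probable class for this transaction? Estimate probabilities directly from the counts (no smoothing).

fraudulent: (77/165) × (23/77) × (4/77) × (21/77) × (71/77) × (67/77) ≈ 0.0015845
genuine: (88/165) × (48/88) × (70/88) × (27/88) × (73/88) × (14/88) ≈ 0.00936999
Highest score → genuine.

genuine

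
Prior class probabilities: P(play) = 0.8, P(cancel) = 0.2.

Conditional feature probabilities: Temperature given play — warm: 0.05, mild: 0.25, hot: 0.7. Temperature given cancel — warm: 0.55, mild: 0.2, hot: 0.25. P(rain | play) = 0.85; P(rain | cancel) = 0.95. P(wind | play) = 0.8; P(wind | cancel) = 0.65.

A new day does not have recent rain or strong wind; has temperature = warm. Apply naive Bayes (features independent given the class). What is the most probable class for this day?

play: 0.8 × 0.05 × (1−0.85) × (1−0.8) = 0.0012
cancel: 0.2 × 0.55 × (1−0.95) × (1−0.65) = 0.001925
Highest score → cancel.

cancel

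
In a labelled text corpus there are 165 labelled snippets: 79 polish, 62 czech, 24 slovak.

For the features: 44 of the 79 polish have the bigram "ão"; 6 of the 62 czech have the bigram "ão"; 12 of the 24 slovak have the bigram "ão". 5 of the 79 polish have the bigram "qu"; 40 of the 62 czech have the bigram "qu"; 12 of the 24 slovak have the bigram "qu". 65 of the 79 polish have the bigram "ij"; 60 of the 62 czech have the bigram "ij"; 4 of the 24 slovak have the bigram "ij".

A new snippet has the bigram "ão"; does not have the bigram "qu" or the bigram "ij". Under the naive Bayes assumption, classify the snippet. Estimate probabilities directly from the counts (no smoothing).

polish

polish: (79/165) × (44/79) × (74/79) × (14/79) ≈ 0.0442664
czech: (62/165) × (6/62) × (22/62) × (2/62) ≈ 0.000416233
slovak: (24/165) × (12/24) × (12/24) × (20/24) ≈ 0.030303
Highest score → polish.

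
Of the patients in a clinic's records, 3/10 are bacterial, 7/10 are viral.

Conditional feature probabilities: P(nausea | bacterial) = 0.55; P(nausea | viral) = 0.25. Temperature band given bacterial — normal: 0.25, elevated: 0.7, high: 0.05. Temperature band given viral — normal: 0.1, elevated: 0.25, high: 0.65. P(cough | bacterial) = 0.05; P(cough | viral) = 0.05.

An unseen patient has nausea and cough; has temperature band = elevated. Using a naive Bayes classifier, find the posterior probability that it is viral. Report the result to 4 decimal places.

0.2747

bacterial: 0.3 × 0.55 × 0.7 × 0.05 = 0.005775
viral: 0.7 × 0.25 × 0.25 × 0.05 = 0.0021875
P(viral | x) = 0.0021875 / 0.0079625 ≈ 0.2747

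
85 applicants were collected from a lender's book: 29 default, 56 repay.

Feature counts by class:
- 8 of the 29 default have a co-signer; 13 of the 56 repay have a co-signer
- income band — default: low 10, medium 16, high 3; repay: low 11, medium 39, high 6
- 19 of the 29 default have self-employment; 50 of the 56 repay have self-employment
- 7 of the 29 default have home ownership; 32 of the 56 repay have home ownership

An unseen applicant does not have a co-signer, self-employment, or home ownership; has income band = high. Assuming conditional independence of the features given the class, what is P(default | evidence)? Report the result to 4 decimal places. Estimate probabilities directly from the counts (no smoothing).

0.7287

default: (29/85) × (21/29) × (3/29) × (10/29) × (22/29) ≈ 0.00668575
repay: (56/85) × (43/56) × (6/56) × (6/56) × (24/56) ≈ 0.00248885
P(default | x) = 0.00668575 / 0.0091746 ≈ 0.7287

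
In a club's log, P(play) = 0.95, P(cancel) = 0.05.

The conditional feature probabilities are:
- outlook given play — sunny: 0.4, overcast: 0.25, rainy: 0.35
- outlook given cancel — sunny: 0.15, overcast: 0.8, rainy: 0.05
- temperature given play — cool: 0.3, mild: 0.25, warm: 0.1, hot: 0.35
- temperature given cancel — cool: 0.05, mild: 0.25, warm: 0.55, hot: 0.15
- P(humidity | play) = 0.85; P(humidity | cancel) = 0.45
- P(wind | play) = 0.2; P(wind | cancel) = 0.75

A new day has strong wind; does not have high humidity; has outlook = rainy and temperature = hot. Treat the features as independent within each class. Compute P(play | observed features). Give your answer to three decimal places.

0.958

play: 0.95 × 0.35 × 0.35 × (1−0.85) × 0.2 = 0.00349125
cancel: 0.05 × 0.05 × 0.15 × (1−0.45) × 0.75 = 0.0001546875
P(play | x) = 0.00349125 / 0.0036459375 ≈ 0.958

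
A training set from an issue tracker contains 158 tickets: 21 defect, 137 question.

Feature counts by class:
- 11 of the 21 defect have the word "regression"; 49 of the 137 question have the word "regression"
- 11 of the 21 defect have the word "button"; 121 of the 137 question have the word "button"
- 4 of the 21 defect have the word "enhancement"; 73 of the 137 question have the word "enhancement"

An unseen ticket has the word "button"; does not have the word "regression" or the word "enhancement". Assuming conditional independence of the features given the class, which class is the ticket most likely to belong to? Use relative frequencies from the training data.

question

defect: (21/158) × (10/21) × (11/21) × (17/21) ≈ 0.0268377
question: (137/158) × (88/137) × (121/137) × (64/137) ≈ 0.2298
Highest score → question.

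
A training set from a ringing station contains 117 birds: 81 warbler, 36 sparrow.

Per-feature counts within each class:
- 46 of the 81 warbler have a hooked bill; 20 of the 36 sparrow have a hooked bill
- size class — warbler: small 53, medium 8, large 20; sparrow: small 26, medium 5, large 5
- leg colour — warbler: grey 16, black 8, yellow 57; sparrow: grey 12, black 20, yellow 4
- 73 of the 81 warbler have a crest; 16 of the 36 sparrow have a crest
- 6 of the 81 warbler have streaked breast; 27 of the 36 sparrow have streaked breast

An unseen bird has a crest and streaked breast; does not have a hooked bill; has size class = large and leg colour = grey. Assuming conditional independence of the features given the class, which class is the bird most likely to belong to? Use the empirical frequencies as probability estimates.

sparrow

warbler: (81/117) × (35/81) × (20/81) × (16/81) × (73/81) × (6/81) ≈ 0.000974016
sparrow: (36/117) × (16/36) × (5/36) × (12/36) × (16/36) × (27/36) ≈ 0.00211037
Highest score → sparrow.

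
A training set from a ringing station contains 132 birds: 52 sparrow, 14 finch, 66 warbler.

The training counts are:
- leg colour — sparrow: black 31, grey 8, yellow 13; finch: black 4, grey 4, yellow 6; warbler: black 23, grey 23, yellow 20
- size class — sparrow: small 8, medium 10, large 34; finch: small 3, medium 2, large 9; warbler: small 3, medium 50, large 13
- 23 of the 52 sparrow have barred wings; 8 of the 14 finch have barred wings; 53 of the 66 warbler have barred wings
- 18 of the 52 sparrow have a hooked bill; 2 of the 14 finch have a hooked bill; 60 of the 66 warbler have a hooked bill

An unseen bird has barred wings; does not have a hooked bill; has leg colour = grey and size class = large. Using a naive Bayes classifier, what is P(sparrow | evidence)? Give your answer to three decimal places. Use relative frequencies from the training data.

0.488

sparrow: (52/132) × (8/52) × (34/52) × (23/52) × (34/52) ≈ 0.0114602
finch: (14/132) × (4/14) × (9/14) × (8/14) × (12/14) ≈ 0.00954148
warbler: (66/132) × (23/66) × (13/66) × (53/66) × (6/66) ≈ 0.00250549
P(sparrow | x) = 0.0114602 / 0.02350717 ≈ 0.488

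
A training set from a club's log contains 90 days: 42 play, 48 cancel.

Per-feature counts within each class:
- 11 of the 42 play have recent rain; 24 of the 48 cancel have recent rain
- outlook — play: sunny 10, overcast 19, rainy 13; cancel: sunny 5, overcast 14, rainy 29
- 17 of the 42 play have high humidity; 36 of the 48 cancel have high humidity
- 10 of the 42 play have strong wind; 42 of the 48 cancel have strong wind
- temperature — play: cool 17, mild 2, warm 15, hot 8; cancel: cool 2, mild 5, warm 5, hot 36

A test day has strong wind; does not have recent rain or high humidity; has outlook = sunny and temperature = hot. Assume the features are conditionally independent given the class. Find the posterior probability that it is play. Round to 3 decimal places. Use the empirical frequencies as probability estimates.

0.327

play: (42/90) × (31/42) × (10/42) × (25/42) × (10/42) × (8/42) ≈ 0.00221387
cancel: (48/90) × (24/48) × (5/48) × (12/48) × (42/48) × (36/48) ≈ 0.00455729
P(play | x) = 0.00221387 / 0.00677116 ≈ 0.327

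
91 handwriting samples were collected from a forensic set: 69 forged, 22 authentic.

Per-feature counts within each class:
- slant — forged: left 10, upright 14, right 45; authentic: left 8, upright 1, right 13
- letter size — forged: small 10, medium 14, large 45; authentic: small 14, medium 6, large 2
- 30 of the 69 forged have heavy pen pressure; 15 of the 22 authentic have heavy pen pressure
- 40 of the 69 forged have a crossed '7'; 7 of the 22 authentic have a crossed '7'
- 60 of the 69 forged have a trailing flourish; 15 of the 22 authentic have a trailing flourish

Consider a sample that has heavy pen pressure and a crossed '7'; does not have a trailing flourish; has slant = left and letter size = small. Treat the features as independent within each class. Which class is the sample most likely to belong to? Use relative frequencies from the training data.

authentic

forged: (69/91) × (10/69) × (10/69) × (30/69) × (40/69) × (9/69) ≈ 0.000523584
authentic: (22/91) × (8/22) × (14/22) × (15/22) × (7/22) × (7/22) ≈ 0.00386165
Highest score → authentic.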